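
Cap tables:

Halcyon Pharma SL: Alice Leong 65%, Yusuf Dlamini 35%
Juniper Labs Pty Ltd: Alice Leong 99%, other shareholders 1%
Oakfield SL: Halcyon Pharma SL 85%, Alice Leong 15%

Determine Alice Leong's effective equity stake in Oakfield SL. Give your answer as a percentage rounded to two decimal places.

Alice reaches Oakfield along 2 paths.
Via Halcyon: 65% × 85% = 55.25%.
Direct stake: 15% = 15%.
Total: 55.25% + 15% = 70.25%.

70.25%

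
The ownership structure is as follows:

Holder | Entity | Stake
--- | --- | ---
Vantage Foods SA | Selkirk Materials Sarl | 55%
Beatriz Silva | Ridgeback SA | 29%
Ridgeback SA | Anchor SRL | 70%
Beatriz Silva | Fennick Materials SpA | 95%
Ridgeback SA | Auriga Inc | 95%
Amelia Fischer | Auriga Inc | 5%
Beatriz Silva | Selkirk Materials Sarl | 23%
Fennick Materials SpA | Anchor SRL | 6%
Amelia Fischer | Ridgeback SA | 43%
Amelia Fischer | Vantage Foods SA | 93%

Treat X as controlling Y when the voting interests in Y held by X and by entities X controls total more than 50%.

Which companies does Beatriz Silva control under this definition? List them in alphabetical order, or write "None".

Fennick Materials SpA

Beatriz holds 95% of Fennick, so Beatriz controls Fennick.
No other company's threshold is met.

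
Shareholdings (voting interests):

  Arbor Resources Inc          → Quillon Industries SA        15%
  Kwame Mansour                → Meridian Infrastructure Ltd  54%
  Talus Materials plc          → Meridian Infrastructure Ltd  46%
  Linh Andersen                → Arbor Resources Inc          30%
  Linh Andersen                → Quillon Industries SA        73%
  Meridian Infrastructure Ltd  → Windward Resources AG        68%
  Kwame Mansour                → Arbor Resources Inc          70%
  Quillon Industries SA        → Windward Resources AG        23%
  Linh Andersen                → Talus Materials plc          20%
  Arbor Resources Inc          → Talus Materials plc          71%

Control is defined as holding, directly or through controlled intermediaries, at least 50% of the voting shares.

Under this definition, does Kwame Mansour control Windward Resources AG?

Yes

Kwame holds 70% of Arbor, so Kwame controls Arbor.
Arbor holds 71% of Talus, so Kwame controls Talus.
Kwame and Talus together hold 54% + 46% = 100% of Meridian, so Kwame controls Meridian.
Meridian holds 68% of Windward, so Kwame controls Windward.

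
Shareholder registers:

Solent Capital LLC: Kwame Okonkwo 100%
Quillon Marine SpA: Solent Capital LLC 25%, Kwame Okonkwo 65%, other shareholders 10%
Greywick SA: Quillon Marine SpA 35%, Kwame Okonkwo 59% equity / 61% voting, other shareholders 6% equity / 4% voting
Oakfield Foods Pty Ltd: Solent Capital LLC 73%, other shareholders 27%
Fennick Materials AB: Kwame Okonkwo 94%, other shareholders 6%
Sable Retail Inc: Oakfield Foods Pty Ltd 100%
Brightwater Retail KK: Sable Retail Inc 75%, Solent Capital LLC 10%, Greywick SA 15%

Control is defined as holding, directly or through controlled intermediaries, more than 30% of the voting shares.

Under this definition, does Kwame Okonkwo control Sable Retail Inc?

Kwame holds 100% of Solent, so Kwame controls Solent.
Solent holds 73% of Oakfield, so Kwame controls Oakfield.
Oakfield holds 100% of Sable, so Kwame controls Sable.

Yes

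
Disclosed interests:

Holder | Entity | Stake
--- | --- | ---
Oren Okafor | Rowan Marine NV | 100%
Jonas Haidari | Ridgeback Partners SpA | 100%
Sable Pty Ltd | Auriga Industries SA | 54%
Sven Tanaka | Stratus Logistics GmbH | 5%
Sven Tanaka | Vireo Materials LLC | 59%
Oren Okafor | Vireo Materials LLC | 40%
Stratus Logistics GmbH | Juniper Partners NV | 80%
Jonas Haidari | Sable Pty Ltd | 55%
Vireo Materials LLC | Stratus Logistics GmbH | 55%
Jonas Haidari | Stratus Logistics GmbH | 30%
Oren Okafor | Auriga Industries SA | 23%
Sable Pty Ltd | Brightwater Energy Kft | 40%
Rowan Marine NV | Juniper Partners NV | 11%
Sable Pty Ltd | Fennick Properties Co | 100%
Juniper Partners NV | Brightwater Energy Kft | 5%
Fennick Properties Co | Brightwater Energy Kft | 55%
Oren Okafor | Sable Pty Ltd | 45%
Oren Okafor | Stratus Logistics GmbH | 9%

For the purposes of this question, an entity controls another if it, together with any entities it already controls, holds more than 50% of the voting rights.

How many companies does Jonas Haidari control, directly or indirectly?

Jonas holds 55% of Sable, so Jonas controls Sable.
Sable holds 54% of Auriga, so Jonas controls Auriga.
Sable holds 100% of Fennick, so Jonas controls Fennick.
Sable and Fennick together hold 40% + 55% = 95% of Brightwater, so Jonas controls Brightwater.
Jonas holds 100% of Ridgeback, so Jonas controls Ridgeback.
No other company's threshold is met.
Jonas controls 5 companies.

5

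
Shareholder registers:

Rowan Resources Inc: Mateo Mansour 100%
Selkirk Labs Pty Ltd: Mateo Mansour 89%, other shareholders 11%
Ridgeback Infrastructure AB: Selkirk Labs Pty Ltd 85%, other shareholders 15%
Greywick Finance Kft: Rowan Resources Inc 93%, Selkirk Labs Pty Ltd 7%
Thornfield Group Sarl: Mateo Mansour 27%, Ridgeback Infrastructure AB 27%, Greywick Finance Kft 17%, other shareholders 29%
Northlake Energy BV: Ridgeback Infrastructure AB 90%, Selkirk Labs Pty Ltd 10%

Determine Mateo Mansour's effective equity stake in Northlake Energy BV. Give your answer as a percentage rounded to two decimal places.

76.99%

Mateo reaches Northlake along 2 paths.
Via Selkirk → Ridgeback: 89% × 85% × 90% = 68.085%.
Via Selkirk: 89% × 10% = 8.9%.
Total: 68.085% + 8.9% = 76.985%.
Rounded: 76.99%.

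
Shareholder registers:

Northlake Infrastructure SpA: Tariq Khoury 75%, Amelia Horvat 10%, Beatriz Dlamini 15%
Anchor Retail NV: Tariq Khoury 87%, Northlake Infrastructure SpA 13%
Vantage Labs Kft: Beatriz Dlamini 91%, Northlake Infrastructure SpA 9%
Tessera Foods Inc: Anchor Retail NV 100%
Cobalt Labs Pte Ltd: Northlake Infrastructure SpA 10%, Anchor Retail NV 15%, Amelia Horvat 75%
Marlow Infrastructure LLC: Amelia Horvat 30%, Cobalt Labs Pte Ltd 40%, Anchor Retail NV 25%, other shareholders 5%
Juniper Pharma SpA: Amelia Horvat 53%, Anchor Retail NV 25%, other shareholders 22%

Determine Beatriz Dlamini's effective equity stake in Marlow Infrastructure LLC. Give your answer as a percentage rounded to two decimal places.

Beatriz reaches Marlow along 3 paths.
Via Northlake → Cobalt: 15% × 10% × 40% = 0.6%.
Via Northlake → Anchor → Cobalt: 15% × 13% × 15% × 40% = 0.117%.
Via Northlake → Anchor: 15% × 13% × 25% = 0.4875%.
Total: 0.6% + 0.117% + 0.4875% = 1.2045%.
Rounded: 1.20%.

1.20%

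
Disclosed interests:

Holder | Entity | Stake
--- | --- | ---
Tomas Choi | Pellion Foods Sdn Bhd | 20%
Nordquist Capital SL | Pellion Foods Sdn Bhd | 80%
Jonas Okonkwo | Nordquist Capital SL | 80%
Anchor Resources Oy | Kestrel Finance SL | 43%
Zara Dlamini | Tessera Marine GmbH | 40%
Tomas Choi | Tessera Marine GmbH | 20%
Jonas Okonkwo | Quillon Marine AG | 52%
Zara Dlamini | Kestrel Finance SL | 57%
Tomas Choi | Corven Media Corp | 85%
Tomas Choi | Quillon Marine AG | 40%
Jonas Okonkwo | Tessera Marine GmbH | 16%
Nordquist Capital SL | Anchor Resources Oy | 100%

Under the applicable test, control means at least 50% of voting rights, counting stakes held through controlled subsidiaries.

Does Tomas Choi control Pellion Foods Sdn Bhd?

No

Tomas holds 85% of Corven, so Tomas controls Corven.
In Pellion, Tomas's side holds only 20%, not ≥ 50%.
So Tomas does not control Pellion.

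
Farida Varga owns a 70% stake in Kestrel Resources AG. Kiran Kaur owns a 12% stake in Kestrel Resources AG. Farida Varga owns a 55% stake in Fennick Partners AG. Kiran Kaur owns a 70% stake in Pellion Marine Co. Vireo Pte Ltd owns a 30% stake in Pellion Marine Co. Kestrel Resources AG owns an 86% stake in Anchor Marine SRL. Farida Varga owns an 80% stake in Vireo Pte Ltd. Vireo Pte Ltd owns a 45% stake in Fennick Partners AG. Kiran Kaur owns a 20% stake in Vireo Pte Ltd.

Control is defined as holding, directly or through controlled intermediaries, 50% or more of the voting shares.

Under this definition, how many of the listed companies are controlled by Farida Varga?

Farida holds 70% of Kestrel, so Farida controls Kestrel.
Farida holds 80% of Vireo, so Farida controls Vireo.
Kestrel holds 86% of Anchor, so Farida controls Anchor.
Vireo and Farida together hold 45% + 55% = 100% of Fennick, so Farida controls Fennick.
No other company's threshold is met.
Farida controls 4 companies.

4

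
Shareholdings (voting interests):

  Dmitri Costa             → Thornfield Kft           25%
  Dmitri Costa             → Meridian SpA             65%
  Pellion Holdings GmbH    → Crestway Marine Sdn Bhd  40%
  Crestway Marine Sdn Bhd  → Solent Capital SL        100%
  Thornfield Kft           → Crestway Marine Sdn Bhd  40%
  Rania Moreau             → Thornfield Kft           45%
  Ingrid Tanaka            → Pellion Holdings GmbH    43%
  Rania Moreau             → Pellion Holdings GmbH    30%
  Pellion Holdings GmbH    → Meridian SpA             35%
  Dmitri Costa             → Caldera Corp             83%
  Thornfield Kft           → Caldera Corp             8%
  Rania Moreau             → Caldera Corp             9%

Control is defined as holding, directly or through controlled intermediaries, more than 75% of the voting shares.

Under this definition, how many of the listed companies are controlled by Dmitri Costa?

Dmitri holds 83% of Caldera, so Dmitri controls Caldera.
No other company's threshold is met.
Dmitri controls 1 company.

1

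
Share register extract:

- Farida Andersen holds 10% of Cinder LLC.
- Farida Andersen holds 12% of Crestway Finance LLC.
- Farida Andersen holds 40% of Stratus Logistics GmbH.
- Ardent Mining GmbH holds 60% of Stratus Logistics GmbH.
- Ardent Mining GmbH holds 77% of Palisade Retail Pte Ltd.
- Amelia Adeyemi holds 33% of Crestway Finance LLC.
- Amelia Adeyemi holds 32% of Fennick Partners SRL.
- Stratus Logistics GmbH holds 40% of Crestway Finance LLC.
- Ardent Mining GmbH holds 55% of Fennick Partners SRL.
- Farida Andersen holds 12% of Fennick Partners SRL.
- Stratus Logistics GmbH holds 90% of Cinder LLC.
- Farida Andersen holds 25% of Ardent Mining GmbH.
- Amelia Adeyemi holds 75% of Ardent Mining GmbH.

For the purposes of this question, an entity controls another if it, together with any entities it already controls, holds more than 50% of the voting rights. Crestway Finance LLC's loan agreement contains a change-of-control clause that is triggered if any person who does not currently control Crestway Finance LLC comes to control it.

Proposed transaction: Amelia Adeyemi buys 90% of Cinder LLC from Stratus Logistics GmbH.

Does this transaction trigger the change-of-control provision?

The purchase adds only to Amelia's holdings (Stratus's stake shrinks), so Amelia is the only person who could newly come to control Crestway.
Amelia holds 75% of Ardent, so Amelia controls Ardent.
Ardent holds 60% of Stratus, so Amelia controls Stratus.
Amelia and Stratus together hold 33% + 40% = 73% of Crestway, so Amelia controls Crestway.
So Amelia already controls Crestway before the transaction.
After the purchase, Amelia holds 90% of Cinder directly, and Stratus's stake falls to 0%.
Amelia controlled Crestway already, so this is not a new person acquiring control; every other person's position is unchanged or reduced.
No new person acquires control, so the clause is not triggered.

No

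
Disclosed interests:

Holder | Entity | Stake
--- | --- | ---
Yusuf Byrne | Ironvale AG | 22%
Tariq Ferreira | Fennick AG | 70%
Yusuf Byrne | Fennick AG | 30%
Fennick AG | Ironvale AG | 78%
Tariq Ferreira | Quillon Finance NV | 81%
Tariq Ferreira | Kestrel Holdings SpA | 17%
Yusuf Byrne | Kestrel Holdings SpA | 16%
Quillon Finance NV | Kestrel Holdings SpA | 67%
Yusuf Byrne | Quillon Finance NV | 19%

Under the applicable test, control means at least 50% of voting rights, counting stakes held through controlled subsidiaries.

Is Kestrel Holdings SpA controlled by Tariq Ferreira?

Yes

Tariq holds 81% of Quillon, so Tariq controls Quillon.
Tariq and Quillon together hold 17% + 67% = 84% of Kestrel, so Tariq controls Kestrel.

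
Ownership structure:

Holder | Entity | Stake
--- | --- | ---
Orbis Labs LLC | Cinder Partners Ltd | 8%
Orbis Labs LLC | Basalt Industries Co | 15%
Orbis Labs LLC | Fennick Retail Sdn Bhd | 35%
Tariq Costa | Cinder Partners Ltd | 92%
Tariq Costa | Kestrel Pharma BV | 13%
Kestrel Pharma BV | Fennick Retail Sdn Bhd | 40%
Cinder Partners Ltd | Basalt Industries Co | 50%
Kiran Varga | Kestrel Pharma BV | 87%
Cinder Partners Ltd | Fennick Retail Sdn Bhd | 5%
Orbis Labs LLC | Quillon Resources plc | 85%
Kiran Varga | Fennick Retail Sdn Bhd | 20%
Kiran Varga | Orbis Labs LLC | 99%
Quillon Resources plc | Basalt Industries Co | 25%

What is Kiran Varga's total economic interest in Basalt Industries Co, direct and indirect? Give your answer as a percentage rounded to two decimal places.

39.85%

Kiran reaches Basalt along 3 paths.
Via Orbis: 99% × 15% = 14.85%.
Via Orbis → Quillon: 99% × 85% × 25% = 21.0375%.
Via Orbis → Cinder: 99% × 8% × 50% = 3.96%.
Total: 14.85% + 21.0375% + 3.96% = 39.8475%.
Rounded: 39.85%.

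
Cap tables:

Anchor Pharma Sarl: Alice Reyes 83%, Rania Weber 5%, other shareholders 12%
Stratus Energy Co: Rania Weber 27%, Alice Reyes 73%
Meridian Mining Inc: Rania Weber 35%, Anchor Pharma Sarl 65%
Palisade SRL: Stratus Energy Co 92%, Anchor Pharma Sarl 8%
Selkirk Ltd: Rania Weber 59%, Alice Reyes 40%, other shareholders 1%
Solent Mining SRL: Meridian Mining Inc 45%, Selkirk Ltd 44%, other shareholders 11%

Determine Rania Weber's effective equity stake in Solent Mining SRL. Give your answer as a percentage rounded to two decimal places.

43.17%

Rania reaches Solent along 3 paths.
Via Meridian: 35% × 45% = 15.75%.
Via Anchor → Meridian: 5% × 65% × 45% = 1.4625%.
Via Selkirk: 59% × 44% = 25.96%.
Total: 15.75% + 1.4625% + 25.96% = 43.1725%.
Rounded: 43.17%.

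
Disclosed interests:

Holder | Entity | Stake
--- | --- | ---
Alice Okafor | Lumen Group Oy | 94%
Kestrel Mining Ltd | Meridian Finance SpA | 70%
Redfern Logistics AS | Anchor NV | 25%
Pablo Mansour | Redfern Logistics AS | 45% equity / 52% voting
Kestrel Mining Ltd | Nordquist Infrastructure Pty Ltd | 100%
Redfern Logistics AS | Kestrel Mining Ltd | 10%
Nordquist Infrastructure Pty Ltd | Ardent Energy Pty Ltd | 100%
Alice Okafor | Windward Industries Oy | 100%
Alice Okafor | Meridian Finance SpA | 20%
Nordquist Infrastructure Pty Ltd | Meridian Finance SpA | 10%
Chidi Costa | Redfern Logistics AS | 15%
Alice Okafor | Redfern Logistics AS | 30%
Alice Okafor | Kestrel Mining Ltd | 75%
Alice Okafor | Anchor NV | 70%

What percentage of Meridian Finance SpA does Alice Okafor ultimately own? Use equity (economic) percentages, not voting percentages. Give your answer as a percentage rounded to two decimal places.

82.40%

Alice reaches Meridian along 5 paths.
Via Kestrel → Nordquist: 75% × 100% × 10% = 7.5%.
Via Redfern → Kestrel → Nordquist: 30% × 10% × 100% × 10% = 0.3%.
Via Kestrel: 75% × 70% = 52.5%.
Via Redfern → Kestrel: 30% × 10% × 70% = 2.1%.
Direct stake: 20% = 20%.
Total: 7.5% + 0.3% + 52.5% + 2.1% + 20% = 82.4%.
Rounded: 82.40%.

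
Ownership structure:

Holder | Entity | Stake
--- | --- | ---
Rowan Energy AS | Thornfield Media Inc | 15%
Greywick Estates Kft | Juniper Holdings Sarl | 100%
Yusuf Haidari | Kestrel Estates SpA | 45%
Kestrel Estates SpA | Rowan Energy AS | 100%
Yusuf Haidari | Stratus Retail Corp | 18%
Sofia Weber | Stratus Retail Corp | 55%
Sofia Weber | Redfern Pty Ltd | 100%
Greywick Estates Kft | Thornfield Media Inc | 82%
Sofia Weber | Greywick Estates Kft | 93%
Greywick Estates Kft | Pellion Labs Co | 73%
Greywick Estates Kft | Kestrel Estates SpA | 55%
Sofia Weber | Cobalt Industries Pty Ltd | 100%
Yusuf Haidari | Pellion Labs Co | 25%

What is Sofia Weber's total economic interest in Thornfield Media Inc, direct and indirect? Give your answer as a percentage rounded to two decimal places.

Sofia reaches Thornfield along 2 paths.
Via Greywick: 93% × 82% = 76.26%.
Via Greywick → Kestrel → Rowan: 93% × 55% × 100% × 15% = 7.6725%.
Total: 76.26% + 7.6725% = 83.9325%.
Rounded: 83.93%.

83.93%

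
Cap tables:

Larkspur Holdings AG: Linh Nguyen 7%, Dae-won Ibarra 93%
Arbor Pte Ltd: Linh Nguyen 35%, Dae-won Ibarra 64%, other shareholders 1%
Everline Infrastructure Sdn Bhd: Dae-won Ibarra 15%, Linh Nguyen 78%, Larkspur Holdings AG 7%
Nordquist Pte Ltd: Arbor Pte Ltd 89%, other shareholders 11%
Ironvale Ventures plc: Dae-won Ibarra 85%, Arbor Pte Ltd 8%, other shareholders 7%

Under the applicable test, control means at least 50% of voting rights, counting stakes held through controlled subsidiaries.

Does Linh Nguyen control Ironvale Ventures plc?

Linh holds 78% of Everline, so Linh controls Everline.
Neither Linh nor any entity Linh controls holds any voting interest in Ironvale.
So Linh does not control Ironvale.

No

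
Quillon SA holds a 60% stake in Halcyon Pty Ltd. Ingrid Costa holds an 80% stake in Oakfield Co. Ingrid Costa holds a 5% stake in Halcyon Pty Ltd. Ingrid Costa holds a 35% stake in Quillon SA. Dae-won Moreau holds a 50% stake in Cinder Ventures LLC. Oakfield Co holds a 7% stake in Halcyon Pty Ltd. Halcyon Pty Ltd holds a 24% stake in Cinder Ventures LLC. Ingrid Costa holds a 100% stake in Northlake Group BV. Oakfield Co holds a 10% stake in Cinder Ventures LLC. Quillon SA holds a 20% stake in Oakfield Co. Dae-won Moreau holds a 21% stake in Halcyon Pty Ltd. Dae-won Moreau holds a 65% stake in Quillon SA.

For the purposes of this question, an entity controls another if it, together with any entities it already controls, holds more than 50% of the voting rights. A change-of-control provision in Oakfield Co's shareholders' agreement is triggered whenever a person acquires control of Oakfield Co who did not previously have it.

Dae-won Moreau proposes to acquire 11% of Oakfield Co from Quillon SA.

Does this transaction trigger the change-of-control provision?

No

The purchase adds only to Dae-won's holdings (Quillon's stake shrinks), so Dae-won is the only person who could newly come to control Oakfield.
Dae-won holds 65% of Quillon, so Dae-won controls Quillon.
Quillon and Dae-won together hold 60% + 21% = 81% of Halcyon, so Dae-won controls Halcyon.
Halcyon and Dae-won together hold 24% + 50% = 74% of Cinder, so Dae-won controls Cinder.
In Oakfield, Dae-won's side holds only 20%, not > 50%.
So before the transaction, Dae-won does not control Oakfield.
After the purchase, Dae-won holds 11% of Oakfield directly, and Quillon's stake falls to 9%.
After the transaction, Dae-won's side holds 9% + 11% = 20% of Oakfield, not > 50%, so Dae-won still does not control Oakfield.
No new person acquires control, so the clause is not triggered.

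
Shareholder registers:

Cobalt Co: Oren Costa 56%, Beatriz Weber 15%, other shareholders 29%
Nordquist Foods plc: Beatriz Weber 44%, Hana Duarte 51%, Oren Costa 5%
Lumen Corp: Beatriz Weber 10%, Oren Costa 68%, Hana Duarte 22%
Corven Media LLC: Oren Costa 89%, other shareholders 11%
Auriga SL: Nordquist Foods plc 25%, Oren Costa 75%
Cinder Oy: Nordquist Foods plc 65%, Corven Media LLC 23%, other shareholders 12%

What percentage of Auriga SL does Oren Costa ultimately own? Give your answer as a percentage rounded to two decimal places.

76.25%

Oren reaches Auriga along 2 paths.
Via Nordquist: 5% × 25% = 1.25%.
Direct stake: 75% = 75%.
Total: 1.25% + 75% = 76.25%.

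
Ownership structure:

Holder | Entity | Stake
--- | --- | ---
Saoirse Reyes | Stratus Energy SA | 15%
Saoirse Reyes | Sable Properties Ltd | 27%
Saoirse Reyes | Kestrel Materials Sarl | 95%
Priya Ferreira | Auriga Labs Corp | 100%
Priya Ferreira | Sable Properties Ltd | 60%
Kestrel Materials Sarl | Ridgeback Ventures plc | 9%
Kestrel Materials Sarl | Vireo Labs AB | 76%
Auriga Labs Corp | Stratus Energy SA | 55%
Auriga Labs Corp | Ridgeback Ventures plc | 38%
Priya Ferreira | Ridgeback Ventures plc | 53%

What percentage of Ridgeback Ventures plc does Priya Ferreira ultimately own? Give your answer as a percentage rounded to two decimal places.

91.00%

Priya reaches Ridgeback along 2 paths.
Direct stake: 53% = 53%.
Via Auriga: 100% × 38% = 38%.
Total: 53% + 38% = 91%.
Rounded: 91.00%.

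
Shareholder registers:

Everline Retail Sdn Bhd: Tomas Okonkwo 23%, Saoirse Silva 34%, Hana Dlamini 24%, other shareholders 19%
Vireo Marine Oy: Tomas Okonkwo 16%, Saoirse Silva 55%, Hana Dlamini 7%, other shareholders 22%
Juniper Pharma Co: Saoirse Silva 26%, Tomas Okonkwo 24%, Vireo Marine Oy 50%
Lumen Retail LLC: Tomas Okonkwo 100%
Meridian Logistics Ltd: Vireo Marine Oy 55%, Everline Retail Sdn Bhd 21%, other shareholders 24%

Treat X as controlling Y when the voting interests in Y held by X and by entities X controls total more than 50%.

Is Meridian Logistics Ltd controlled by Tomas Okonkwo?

Tomas holds 100% of Lumen, so Tomas controls Lumen.
Neither Tomas nor any entity Tomas controls holds any voting interest in Meridian.
So Tomas does not control Meridian.

No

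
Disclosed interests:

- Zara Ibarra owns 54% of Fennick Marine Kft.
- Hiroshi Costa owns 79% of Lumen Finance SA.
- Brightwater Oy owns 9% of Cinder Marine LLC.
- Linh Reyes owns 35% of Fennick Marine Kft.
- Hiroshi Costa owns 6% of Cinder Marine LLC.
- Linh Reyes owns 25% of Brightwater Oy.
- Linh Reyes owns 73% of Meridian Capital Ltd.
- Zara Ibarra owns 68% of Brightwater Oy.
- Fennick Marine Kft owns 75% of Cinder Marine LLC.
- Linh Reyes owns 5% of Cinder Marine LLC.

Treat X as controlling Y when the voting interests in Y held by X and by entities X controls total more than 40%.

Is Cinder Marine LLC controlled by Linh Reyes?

Linh holds 73% of Meridian, so Linh controls Meridian.
In Cinder, Linh's side holds only 5%, not > 40%.
So Linh does not control Cinder.

No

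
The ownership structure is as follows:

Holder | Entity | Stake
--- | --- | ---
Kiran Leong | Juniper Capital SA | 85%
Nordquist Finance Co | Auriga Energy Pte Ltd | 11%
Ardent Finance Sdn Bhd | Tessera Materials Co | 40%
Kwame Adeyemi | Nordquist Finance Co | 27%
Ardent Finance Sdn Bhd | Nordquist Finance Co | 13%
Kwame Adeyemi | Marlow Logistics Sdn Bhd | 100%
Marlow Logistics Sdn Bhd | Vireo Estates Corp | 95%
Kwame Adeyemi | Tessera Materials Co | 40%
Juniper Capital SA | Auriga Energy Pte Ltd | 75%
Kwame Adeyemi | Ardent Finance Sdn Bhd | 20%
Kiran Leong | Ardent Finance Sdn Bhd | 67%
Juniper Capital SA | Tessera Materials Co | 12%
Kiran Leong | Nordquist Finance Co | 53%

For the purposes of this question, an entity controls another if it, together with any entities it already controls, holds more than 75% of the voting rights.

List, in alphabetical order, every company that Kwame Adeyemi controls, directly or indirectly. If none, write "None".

Kwame holds 100% of Marlow, so Kwame controls Marlow.
Marlow holds 95% of Vireo, so Kwame controls Vireo.
No other company's threshold is met.

Marlow Logistics Sdn Bhd, Vireo Estates Corp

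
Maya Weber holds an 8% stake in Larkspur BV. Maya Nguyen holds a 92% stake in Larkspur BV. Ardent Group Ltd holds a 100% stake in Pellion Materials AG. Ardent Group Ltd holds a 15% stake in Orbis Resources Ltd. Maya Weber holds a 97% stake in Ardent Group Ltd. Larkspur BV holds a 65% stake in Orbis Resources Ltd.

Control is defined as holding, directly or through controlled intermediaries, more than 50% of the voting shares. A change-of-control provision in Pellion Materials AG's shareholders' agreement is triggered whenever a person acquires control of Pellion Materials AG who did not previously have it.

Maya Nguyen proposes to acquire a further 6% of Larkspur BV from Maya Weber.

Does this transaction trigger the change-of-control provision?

The purchase adds only to Maya Nguyen's holdings (Maya Weber's stake shrinks), so Maya Nguyen is the only person who could newly come to control Pellion.
Maya Nguyen holds 92% of Larkspur, so Maya Nguyen controls Larkspur.
Larkspur holds 65% of Orbis, so Maya Nguyen controls Orbis.
Neither Maya Nguyen nor any entity Maya Nguyen controls holds any voting interest in Pellion.
So before the transaction, Maya Nguyen does not control Pellion.
After the purchase, Maya Nguyen's direct stake in Larkspur rises to 92% + 6% = 98%, and Maya Weber's stake falls to 2%.
Maya Nguyen holds 98% of Larkspur, so Maya Nguyen controls Larkspur.
After the transaction, neither Maya Nguyen nor any entity Maya Nguyen controls holds a voting interest in Pellion, so Maya Nguyen still does not control it.
No new person acquires control, so the clause is not triggered.

No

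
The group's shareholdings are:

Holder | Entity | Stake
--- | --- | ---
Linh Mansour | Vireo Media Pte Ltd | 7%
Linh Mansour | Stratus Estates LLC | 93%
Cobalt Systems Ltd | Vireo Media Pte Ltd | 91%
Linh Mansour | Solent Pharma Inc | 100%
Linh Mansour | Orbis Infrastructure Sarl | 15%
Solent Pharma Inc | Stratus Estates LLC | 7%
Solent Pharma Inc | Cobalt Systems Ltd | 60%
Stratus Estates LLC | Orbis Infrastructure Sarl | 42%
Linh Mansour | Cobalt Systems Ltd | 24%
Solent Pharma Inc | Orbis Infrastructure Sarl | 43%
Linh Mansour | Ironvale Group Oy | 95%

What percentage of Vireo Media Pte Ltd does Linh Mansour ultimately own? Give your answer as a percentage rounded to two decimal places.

83.44%

Linh reaches Vireo along 3 paths.
Via Cobalt: 24% × 91% = 21.84%.
Via Solent → Cobalt: 100% × 60% × 91% = 54.6%.
Direct stake: 7% = 7%.
Total: 21.84% + 54.6% + 7% = 83.44%.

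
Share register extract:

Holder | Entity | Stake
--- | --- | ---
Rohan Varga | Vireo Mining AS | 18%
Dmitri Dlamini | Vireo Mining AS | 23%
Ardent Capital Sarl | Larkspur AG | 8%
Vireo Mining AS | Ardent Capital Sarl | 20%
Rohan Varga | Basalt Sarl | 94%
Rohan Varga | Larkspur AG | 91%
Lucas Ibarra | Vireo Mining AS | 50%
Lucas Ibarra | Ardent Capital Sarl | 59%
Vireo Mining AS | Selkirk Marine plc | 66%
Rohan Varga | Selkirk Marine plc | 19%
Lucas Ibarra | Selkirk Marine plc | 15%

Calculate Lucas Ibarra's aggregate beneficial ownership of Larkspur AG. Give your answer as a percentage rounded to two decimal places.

Lucas reaches Larkspur along 2 paths.
Via Vireo → Ardent: 50% × 20% × 8% = 0.8%.
Via Ardent: 59% × 8% = 4.72%.
Total: 0.8% + 4.72% = 5.52%.

5.52%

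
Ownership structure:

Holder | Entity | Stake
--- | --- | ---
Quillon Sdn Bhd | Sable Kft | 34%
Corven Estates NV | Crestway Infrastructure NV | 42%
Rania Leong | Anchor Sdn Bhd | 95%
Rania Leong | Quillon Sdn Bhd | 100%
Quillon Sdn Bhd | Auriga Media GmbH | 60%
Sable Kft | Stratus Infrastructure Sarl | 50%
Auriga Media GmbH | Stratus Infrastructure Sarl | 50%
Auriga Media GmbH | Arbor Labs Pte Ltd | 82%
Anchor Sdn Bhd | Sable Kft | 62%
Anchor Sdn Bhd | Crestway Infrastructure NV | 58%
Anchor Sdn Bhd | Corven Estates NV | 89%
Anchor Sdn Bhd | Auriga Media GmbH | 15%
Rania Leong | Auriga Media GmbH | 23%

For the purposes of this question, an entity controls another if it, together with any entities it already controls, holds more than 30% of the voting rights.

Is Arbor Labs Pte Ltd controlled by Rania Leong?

Yes

Rania holds 100% of Quillon, so Rania controls Quillon.
Rania holds 95% of Anchor, so Rania controls Anchor.
Anchor and Rania and Quillon together hold 15% + 23% + 60% = 98% of Auriga, so Rania controls Auriga.
Auriga holds 82% of Arbor, so Rania controls Arbor.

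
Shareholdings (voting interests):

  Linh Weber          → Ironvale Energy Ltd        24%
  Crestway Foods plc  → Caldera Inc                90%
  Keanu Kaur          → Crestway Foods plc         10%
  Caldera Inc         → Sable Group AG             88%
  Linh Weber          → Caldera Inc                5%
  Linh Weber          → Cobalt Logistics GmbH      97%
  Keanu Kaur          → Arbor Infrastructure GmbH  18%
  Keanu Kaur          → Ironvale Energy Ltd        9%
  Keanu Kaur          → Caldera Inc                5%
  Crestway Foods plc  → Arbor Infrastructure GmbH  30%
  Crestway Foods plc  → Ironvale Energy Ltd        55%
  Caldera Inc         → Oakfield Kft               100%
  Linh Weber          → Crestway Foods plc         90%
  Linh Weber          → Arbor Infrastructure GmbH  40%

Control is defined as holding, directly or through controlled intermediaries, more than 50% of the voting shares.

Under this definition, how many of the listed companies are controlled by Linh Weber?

7

Linh holds 90% of Crestway, so Linh controls Crestway.
Crestway and Linh together hold 30% + 40% = 70% of Arbor, so Linh controls Arbor.
Crestway and Linh together hold 90% + 5% = 95% of Caldera, so Linh controls Caldera.
Linh and Crestway together hold 24% + 55% = 79% of Ironvale, so Linh controls Ironvale.
Linh holds 97% of Cobalt, so Linh controls Cobalt.
Caldera holds 100% of Oakfield, so Linh controls Oakfield.
Caldera holds 88% of Sable, so Linh controls Sable.
Linh controls 7 companies.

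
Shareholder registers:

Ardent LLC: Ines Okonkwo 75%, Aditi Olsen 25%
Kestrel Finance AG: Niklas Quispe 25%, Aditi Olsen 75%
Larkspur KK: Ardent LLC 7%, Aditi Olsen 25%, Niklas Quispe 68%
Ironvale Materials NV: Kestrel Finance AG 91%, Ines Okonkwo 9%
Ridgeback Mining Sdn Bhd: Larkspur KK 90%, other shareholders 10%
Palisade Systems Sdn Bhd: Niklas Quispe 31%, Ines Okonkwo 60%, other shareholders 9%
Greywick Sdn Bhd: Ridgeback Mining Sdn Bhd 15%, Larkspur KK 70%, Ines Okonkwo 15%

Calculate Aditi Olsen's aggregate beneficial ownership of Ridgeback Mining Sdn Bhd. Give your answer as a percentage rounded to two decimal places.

24.08%

Aditi reaches Ridgeback along 2 paths.
Via Ardent → Larkspur: 25% × 7% × 90% = 1.575%.
Via Larkspur: 25% × 90% = 22.5%.
Total: 1.575% + 22.5% = 24.075%.
Rounded: 24.08%.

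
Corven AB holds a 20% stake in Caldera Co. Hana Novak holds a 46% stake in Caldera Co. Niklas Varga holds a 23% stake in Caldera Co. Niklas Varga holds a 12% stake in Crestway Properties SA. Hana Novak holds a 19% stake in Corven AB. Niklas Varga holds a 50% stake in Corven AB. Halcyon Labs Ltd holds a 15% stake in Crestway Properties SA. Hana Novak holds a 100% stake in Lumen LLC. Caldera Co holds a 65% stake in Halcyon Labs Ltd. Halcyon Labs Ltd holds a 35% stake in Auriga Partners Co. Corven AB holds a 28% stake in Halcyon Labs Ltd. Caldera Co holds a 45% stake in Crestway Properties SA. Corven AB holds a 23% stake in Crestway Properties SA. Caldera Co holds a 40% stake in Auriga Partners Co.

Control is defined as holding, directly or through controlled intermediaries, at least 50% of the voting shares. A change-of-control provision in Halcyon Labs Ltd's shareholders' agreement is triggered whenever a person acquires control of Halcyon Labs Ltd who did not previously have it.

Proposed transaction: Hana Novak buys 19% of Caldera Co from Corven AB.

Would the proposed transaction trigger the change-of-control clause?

The purchase adds only to Hana's holdings (Corven's stake shrinks), so Hana is the only person who could newly come to control Halcyon.
Hana holds 100% of Lumen, so Hana controls Lumen.
Neither Hana nor any entity Hana controls holds any voting interest in Halcyon.
So before the transaction, Hana does not control Halcyon.
After the purchase, Hana's direct stake in Caldera rises to 46% + 19% = 65%, and Corven's stake falls to 1%.
Hana holds 65% of Caldera, so Hana controls Caldera.
Caldera holds 65% of Halcyon, so Hana controls Halcyon.
Hana did not control Halcyon before and does after, so the clause is triggered.

Yes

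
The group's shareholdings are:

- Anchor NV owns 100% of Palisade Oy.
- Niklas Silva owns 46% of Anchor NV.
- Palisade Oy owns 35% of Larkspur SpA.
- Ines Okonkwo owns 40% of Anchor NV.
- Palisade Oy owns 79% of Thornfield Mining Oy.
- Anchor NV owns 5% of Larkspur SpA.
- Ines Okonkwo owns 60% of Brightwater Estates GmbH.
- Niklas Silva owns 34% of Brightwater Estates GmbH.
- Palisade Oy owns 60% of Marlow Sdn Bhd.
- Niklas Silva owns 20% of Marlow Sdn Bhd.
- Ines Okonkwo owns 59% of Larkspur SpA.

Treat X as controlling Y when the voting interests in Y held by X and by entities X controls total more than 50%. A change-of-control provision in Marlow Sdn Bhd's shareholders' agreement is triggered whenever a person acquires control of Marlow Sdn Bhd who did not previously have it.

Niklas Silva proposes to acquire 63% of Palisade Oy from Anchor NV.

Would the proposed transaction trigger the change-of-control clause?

The purchase adds only to Niklas's holdings (Anchor's stake shrinks), so Niklas is the only person who could newly come to control Marlow.
Niklas's largest direct stake is 46% in Anchor, which does not meet the threshold, so Niklas controls no company.
In Marlow, Niklas's side holds only 20%, not > 50%.
So before the transaction, Niklas does not control Marlow.
After the purchase, Niklas holds 63% of Palisade directly, and Anchor's stake falls to 37%.
Niklas holds 63% of Palisade, so Niklas controls Palisade.
Niklas and Palisade together hold 20% + 60% = 80% of Marlow, so Niklas controls Marlow.
Niklas did not control Marlow before and does after, so the clause is triggered.

Yes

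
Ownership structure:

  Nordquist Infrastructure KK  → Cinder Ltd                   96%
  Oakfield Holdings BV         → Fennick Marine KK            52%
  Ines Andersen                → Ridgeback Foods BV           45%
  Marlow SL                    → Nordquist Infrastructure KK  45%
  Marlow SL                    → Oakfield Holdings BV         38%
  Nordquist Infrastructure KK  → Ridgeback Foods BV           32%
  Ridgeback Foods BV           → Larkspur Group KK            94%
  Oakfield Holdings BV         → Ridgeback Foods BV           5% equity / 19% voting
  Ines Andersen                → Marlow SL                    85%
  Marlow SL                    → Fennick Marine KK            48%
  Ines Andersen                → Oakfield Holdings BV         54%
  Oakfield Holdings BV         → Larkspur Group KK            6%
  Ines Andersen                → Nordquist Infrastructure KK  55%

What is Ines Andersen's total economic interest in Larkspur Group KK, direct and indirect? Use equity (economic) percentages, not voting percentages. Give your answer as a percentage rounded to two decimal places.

Ines reaches Larkspur along 7 paths.
Via Marlow → Nordquist → Ridgeback: 85% × 45% × 32% × 94% = 11.5056%.
Via Nordquist → Ridgeback: 55% × 32% × 94% = 16.544%.
Via Ridgeback: 45% × 94% = 42.3%.
Via Oakfield → Ridgeback: 54% × 5% × 94% = 2.538%.
Via Marlow → Oakfield → Ridgeback: 85% × 38% × 5% × 94% = 1.5181%.
Via Oakfield: 54% × 6% = 3.24%.
Via Marlow → Oakfield: 85% × 38% × 6% = 1.938%.
Total: 11.5056% + 16.544% + 42.3% + 2.538% + 1.5181% + 3.24% + 1.938% = 79.5837%.
Rounded: 79.58%.

79.58%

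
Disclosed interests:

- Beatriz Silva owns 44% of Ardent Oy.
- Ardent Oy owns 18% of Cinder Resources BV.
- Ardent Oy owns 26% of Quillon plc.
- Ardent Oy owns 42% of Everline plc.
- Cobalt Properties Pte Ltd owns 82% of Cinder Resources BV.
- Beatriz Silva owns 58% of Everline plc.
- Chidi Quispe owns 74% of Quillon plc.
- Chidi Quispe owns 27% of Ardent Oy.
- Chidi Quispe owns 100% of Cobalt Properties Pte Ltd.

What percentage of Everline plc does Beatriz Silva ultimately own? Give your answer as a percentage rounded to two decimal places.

Beatriz reaches Everline along 2 paths.
Via Ardent: 44% × 42% = 18.48%.
Direct stake: 58% = 58%.
Total: 18.48% + 58% = 76.48%.

76.48%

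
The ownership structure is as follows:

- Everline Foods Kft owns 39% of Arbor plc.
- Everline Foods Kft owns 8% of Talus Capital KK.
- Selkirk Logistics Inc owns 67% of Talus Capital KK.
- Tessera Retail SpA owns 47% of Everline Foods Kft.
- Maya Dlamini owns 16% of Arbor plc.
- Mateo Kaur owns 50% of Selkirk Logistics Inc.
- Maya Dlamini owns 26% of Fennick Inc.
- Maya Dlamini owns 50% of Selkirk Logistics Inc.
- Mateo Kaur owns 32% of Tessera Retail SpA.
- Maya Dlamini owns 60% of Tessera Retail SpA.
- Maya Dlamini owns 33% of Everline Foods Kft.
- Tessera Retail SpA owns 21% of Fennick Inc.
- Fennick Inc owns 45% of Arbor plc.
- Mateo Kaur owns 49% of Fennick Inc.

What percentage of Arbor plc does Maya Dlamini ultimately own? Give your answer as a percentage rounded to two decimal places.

Maya reaches Arbor along 5 paths.
Via Fennick: 26% × 45% = 11.7%.
Via Tessera → Fennick: 60% × 21% × 45% = 5.67%.
Direct stake: 16% = 16%.
Via Everline: 33% × 39% = 12.87%.
Via Tessera → Everline: 60% × 47% × 39% = 10.998%.
Total: 11.7% + 5.67% + 16% + 12.87% + 10.998% = 57.238%.
Rounded: 57.24%.

57.24%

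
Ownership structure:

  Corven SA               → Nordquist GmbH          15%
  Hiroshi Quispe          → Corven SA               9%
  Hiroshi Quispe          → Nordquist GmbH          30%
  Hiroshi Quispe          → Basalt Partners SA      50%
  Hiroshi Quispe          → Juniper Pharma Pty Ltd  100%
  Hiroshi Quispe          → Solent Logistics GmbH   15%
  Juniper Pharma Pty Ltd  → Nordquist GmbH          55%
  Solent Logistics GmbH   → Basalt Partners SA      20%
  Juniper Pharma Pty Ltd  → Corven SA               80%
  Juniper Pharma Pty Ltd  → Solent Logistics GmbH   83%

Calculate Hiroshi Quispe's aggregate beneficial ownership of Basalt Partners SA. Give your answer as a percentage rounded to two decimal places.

69.60%

Hiroshi reaches Basalt along 3 paths.
Via Juniper → Solent: 100% × 83% × 20% = 16.6%.
Via Solent: 15% × 20% = 3%.
Direct stake: 50% = 50%.
Total: 16.6% + 3% + 50% = 69.6%.
Rounded: 69.60%.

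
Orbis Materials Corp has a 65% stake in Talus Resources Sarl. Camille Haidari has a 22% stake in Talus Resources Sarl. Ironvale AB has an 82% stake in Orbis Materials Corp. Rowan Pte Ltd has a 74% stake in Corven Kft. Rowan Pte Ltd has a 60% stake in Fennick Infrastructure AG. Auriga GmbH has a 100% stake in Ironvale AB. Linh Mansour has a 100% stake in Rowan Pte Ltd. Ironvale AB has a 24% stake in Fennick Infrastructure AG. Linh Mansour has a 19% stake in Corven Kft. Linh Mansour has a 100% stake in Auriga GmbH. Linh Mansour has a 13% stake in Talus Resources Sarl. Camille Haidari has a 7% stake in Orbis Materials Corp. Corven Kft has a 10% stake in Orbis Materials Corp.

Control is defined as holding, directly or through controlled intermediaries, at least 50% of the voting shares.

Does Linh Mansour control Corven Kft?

Linh holds 100% of Rowan, so Linh controls Rowan.
Linh and Rowan together hold 19% + 74% = 93% of Corven, so Linh controls Corven.

Yes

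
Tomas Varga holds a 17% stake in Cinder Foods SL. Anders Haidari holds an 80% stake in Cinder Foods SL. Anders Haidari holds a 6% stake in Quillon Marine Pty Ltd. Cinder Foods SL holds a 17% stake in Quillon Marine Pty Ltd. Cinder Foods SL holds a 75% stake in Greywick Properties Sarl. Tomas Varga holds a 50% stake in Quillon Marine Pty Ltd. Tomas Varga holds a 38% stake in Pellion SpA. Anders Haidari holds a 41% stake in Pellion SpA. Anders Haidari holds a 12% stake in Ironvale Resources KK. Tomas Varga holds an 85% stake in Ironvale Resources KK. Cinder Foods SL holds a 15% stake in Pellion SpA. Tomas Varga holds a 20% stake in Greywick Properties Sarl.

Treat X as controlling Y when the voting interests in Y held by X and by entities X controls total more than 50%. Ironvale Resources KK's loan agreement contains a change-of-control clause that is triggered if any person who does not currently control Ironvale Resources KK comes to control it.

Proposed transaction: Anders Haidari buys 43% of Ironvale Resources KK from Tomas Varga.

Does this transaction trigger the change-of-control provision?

The purchase adds only to Anders's holdings (Tomas's stake shrinks), so Anders is the only person who could newly come to control Ironvale.
Anders holds 80% of Cinder, so Anders controls Cinder.
Cinder and Anders together hold 15% + 41% = 56% of Pellion, so Anders controls Pellion.
Cinder holds 75% of Greywick, so Anders controls Greywick.
In Ironvale, Anders's side holds only 12%, not > 50%.
So before the transaction, Anders does not control Ironvale.
After the purchase, Anders's direct stake in Ironvale rises to 12% + 43% = 55%, and Tomas's stake falls to 42%.
Anders holds 55% of Ironvale, so Anders controls Ironvale.
Anders did not control Ironvale before and does after, so the clause is triggered.

Yes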